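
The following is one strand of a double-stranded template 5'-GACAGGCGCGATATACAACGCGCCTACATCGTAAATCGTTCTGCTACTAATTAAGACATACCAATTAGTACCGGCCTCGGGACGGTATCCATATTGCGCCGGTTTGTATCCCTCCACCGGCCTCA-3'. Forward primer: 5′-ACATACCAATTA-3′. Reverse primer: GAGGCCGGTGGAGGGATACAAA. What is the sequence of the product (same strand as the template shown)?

5'-ACATACCAATTAGTACCGGCCTCGGGACGGTATCCATATTGCGCCGGTTTGTATCCCTCCACCGGCCTC-3'

The forward primer matches the template at positions 56–67.
Taking the reverse complement of GAGGCCGGTGGAGGGATACAAA gives TTTGTATCCCTCCACCGGCCTC, found at positions 103–124 on the template; the primer anneals here to the top strand with its 3' end pointing upstream.
The product is the template from position 56 through 124 (69 bp).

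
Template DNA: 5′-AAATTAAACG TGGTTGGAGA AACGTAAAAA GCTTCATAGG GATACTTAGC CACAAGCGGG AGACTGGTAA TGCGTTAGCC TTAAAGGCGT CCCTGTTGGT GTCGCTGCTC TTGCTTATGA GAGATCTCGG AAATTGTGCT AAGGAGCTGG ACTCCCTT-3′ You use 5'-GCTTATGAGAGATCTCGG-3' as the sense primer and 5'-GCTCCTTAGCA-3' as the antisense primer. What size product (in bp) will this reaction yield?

Scanning the template, GCTTATGAGAGATCTCGG occurs at positions 113–130; this primer anneals to the bottom strand there with its 3' end pointing downstream.
The reverse primer's reverse complement is TGCTAAGGAGC, which matches the template at positions 137–147.
The product runs from position 113 to position 147, so its length is 147 − 113 + 1 = 35 bp.

35 bp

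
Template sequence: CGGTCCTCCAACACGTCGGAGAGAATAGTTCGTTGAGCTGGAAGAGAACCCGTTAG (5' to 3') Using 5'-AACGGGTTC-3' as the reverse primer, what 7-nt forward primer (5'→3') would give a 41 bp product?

5'-CGTCGGA-3'

The reverse primer's reverse complement GAACCCGTT matches the template at positions 46–54, so the product ends at position 54.
A 41 bp product then starts at position 54 − 41 + 1 = 14.
The forward primer is identical to the top strand there: CGTCGGA.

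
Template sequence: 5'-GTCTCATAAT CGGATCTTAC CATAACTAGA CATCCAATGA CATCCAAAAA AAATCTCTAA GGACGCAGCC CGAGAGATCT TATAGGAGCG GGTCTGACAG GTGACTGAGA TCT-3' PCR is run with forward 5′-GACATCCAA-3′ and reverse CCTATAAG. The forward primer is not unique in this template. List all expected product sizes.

The forward primer GACATCCAA matches the top strand at positions 29–37, 39–47.
The reverse primer's reverse complement is CTTATAGG, matching at positions 79–86.
Each forward site pairs with the reverse site to give a product ending at position 86: sizes 58, 48 bp.

58 bp, 48 bp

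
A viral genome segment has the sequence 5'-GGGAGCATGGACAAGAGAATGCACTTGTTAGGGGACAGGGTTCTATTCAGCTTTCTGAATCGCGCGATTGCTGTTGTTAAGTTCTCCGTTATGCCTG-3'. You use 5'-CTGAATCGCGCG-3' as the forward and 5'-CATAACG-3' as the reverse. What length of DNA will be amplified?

Forward primer CTGAATCGCGCG is found on the top strand at positions 55–66.
The reverse primer's reverse complement is CGTTATG, which matches the template at positions 87–93.
Product length = (reverse-primer end) − (forward-primer start) + 1 = 93 − 55 + 1 = 39 bp.

39 bp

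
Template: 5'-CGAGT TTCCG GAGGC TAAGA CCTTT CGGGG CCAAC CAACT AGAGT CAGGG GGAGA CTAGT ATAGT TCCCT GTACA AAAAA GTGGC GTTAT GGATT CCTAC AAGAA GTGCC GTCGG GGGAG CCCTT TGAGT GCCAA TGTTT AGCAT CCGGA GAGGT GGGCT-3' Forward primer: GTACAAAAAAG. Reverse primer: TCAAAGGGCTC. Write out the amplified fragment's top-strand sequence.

5'-GTACAAAAAAGTGGCGTTATGGATTCCTACAAGAAGTGCCGTCGGGGGAGCCCTTTGA-3'

The forward primer matches the template at positions 71–81.
Taking the reverse complement of TCAAAGGGCTC gives GAGCCCTTTGA, found at positions 118–128 on the template; the primer anneals here to the top strand with its 3' end pointing upstream.
The product is the template from position 71 through 128 (58 bp).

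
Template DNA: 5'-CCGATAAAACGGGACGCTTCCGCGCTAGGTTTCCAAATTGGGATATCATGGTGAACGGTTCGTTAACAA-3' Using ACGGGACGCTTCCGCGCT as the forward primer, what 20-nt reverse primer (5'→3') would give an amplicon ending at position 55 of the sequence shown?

5'-TTCACCATGATATCCCAATT-3'

The forward primer binds at positions 9–26; the product's 3' end on the top strand is position 55.
The reverse primer anneals to the top strand over positions 36–55, i.e. to AATTGGGATATCATGGTGAA.
Its sequence written 5'→3' is the reverse complement: TTCACCATGATATCCCAATT.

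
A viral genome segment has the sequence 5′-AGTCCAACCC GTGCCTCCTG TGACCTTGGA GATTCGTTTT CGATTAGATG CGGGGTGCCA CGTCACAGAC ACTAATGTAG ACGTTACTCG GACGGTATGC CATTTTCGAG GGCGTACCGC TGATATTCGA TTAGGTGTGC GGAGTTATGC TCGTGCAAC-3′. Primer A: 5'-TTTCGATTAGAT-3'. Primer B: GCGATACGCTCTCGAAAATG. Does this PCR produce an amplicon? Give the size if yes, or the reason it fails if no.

No product — primer B has no binding site in the template.

Primer B (GCGATACGCTCTCGAAAATG) does not match the top strand, and its reverse complement CATTTTCGAGAGCGTATCGC does not match either.
With no annealing site for primer B, no amplification occurs.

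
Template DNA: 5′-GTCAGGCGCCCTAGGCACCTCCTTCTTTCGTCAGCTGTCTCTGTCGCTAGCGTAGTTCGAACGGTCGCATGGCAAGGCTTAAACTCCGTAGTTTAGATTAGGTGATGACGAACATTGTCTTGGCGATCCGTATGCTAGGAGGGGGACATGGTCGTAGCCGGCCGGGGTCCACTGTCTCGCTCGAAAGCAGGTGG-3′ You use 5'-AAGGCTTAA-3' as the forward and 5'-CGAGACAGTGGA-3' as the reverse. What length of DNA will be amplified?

106 bp

The forward primer matches the template at positions 74–82.
The reverse primer's reverse complement is TCCACTGTCTCG, which matches the template at positions 168–179.
Product length = (reverse-primer end) − (forward-primer start) + 1 = 179 − 74 + 1 = 106 bp.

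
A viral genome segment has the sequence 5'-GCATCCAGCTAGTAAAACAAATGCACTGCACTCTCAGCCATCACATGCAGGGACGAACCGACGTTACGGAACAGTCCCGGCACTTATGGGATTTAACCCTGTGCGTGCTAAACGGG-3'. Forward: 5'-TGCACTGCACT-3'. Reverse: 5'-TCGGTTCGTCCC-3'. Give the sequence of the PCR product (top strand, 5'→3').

Forward primer TGCACTGCACT is found on the top strand at positions 22–32.
Taking the reverse complement of TCGGTTCGTCCC gives GGGACGAACCGA, found at positions 50–61 on the template; the primer anneals here to the top strand with its 3' end pointing upstream.
The product is the template from position 22 through 61 (40 bp).

5'-TGCACTGCACTCTCAGCCATCACATGCAGGGACGAACCGA-3'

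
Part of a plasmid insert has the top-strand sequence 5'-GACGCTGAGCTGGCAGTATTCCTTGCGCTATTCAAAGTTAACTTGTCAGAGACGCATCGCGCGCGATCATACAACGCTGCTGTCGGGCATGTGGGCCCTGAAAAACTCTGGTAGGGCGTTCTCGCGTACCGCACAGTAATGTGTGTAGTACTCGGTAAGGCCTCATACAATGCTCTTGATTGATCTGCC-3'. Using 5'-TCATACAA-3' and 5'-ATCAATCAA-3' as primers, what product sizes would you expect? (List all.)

The forward primer TCATACAA matches the top strand at positions 67–74, 163–170.
The reverse primer's reverse complement is TTGATTGAT, matching at positions 176–184.
Each forward site pairs with the reverse site to give a product ending at position 184: sizes 118, 22 bp.

118 bp, 22 bp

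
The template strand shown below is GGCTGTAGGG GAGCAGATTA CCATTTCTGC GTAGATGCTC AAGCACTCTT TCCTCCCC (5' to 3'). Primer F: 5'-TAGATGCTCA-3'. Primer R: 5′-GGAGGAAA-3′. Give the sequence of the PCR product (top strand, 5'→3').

5'-TAGATGCTCAAGCACTCTTTCCTCC-3'

Forward primer TAGATGCTCA is found on the top strand at positions 32–41.
The reverse primer's reverse complement is TTTCCTCC, which matches the template at positions 49–56.
The product is the template from position 32 through 56 (25 bp).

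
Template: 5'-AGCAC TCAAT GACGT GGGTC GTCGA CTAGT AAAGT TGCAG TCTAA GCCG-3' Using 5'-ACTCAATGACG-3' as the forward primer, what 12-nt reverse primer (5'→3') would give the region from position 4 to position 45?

The product's 3' end on the top strand is position 45.
The reverse primer anneals to the top strand over positions 34–45, i.e. to GTTGCAGTCTAA.
Its sequence written 5'→3' is the reverse complement: TTAGACTGCAAC.

5'-TTAGACTGCAAC-3'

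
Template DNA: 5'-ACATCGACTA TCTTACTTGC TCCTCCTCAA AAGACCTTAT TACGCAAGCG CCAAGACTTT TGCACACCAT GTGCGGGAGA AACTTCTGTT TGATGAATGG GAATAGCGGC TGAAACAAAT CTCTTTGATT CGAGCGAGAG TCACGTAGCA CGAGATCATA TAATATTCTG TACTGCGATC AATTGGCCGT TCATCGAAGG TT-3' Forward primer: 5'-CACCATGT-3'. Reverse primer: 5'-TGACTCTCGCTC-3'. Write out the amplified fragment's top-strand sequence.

Forward primer CACCATGT is found on the top strand at positions 65–72.
The reverse primer's reverse complement is GAGCGAGAGTCA, which matches the template at positions 132–143.
The product is the template from position 65 through 143 (79 bp).

5'-CACCATGTGCGGGAGAAACTTCTGTTTGATGAATGGGAATAGCGGCTGAAACAAATCTCTTTGATTCGAGCGAGAGTCA-3'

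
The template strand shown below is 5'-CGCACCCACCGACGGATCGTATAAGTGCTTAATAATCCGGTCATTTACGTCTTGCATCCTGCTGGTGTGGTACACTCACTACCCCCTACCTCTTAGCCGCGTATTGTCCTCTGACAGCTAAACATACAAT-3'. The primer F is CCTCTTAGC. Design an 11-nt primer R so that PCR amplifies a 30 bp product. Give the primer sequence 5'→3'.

The forward primer binds at positions 89–97, so a 30 bp product ends at position 89 + 30 − 1 = 118.
The reverse primer anneals to the top strand over positions 108–118, i.e. to CCTCTGACAGC.
Its sequence written 5'→3' is the reverse complement: GCTGTCAGAGG.

5'-GCTGTCAGAGG-3'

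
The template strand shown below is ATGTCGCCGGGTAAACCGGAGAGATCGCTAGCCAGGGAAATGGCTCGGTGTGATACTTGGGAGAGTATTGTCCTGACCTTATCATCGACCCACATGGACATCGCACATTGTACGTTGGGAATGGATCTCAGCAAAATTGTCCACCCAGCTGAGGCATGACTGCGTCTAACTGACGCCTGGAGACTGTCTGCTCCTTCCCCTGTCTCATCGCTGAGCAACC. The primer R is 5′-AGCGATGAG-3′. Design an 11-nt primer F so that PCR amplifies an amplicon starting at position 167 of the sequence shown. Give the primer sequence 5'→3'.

5'-TAACTGACGCC-3'

The reverse primer's reverse complement CTCATCGCT matches the template at positions 204–212; the product starts at position 167.
The forward primer is identical to the top strand over positions 167–177: TAACTGACGCC.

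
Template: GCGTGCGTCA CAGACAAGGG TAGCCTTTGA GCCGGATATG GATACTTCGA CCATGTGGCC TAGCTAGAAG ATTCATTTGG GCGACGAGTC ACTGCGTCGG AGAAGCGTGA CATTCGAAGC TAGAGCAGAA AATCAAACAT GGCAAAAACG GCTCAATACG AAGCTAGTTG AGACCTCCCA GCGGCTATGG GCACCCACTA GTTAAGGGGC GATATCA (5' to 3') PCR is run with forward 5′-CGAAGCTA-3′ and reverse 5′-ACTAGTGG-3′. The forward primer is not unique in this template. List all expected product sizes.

The forward primer CGAAGCTA matches the top strand at positions 115–122, 159–166.
The reverse primer's reverse complement is CCACTAGT, matching at positions 195–202.
Each forward site pairs with the reverse site to give a product ending at position 202: sizes 88, 44 bp.

88 bp, 44 bp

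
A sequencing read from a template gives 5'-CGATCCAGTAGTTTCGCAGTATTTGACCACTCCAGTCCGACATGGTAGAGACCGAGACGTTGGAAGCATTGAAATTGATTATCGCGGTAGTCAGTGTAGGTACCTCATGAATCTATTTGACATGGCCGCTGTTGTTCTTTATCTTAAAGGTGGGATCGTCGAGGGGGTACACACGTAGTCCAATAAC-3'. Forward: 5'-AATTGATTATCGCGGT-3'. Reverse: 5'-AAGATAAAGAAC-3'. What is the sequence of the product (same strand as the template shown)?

Scanning the template, AATTGATTATCGCGGT occurs at positions 73–88; this primer anneals to the bottom strand there with its 3' end pointing downstream.
The reverse primer's reverse complement is GTTCTTTATCTT, which matches the template at positions 134–145.
The product is the template from position 73 through 145 (73 bp).

5'-AATTGATTATCGCGGTAGTCAGTGTAGGTACCTCATGAATCTATTTGACATGGCCGCTGTTGTTCTTTATCTT-3'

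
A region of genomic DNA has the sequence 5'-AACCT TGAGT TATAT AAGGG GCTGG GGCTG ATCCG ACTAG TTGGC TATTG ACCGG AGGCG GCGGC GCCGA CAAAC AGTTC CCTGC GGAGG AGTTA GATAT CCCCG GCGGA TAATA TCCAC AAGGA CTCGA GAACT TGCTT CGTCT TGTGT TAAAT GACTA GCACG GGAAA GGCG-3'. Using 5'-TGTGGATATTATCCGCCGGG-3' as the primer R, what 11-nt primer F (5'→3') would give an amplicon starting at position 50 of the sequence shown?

The reverse primer's reverse complement CCCGGCGGATAATATCCACA matches the template at positions 102–121; the product starts at position 50.
The forward primer is identical to the top strand over positions 50–60: GACCGGAGGCG.

5'-GACCGGAGGCG-3'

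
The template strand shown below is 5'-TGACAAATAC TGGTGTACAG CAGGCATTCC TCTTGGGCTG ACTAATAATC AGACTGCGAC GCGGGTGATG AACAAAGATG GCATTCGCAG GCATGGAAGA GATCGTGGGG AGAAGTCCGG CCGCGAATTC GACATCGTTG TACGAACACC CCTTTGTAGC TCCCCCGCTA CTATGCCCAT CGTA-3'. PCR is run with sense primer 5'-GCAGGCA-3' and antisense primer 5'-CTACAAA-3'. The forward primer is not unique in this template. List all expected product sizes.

The forward primer GCAGGCA matches the top strand at positions 20–26, 87–93.
The reverse primer's reverse complement is TTTGTAG, matching at positions 153–159.
Each forward site pairs with the reverse site to give a product ending at position 159: sizes 140, 73 bp.

140 bp, 73 bp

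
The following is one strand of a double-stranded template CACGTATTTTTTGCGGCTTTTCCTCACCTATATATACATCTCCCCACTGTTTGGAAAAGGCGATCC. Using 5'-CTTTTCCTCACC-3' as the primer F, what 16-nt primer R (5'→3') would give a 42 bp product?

5'-TTTTCCAAACAGTGGG-3'

The forward primer binds at positions 17–28, so a 42 bp product ends at position 17 + 42 − 1 = 58.
The reverse primer anneals to the top strand over positions 43–58, i.e. to CCCACTGTTTGGAAAA.
Its sequence written 5'→3' is the reverse complement: TTTTCCAAACAGTGGG.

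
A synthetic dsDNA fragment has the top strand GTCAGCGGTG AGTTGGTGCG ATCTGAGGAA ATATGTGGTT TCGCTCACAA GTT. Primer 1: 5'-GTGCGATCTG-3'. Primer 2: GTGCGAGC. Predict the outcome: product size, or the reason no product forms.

No product — primer 2 has no binding site in the template.

Primer 2 (GTGCGAGC) does not match the top strand, and its reverse complement GCTCGCAC does not match either.
With no annealing site for primer 2, no amplification occurs.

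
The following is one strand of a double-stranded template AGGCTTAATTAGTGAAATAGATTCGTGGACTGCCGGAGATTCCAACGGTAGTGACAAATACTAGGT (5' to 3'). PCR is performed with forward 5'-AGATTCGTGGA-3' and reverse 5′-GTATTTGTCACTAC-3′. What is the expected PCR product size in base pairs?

Forward primer AGATTCGTGGA is found on the top strand at positions 19–29.
Taking the reverse complement of GTATTTGTCACTAC gives GTAGTGACAAATAC, found at positions 48–61 on the template; the primer anneals here to the top strand with its 3' end pointing upstream.
The product runs from position 19 to position 61, so its length is 61 − 19 + 1 = 43 bp.

43 bp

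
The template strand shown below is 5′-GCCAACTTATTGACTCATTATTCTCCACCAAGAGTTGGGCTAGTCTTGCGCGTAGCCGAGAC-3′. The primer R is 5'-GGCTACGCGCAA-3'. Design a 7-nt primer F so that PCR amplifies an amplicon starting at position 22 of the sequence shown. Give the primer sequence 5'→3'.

5'-TCTCCAC-3'

The reverse primer's reverse complement TTGCGCGTAGCC matches the template at positions 46–57; the product starts at position 22.
The forward primer is identical to the top strand over positions 22–28: TCTCCAC.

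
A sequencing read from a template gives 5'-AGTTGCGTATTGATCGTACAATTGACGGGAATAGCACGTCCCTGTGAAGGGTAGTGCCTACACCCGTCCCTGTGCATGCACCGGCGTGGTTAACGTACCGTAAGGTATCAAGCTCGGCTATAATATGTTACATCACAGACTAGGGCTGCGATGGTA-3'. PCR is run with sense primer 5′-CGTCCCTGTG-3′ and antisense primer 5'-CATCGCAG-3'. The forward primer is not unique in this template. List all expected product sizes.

117 bp, 89 bp

The forward primer CGTCCCTGTG matches the top strand at positions 37–46, 65–74.
The reverse primer's reverse complement is CTGCGATG, matching at positions 146–153.
Each forward site pairs with the reverse site to give a product ending at position 153: sizes 117, 89 bp.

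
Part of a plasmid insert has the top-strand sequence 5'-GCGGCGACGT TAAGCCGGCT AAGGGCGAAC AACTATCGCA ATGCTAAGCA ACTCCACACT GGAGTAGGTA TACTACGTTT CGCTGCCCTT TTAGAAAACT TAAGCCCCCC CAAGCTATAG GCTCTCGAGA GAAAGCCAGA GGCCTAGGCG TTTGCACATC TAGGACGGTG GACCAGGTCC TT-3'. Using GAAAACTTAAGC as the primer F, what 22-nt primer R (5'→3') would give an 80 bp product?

5'-GTCCACCGTCCTAGATGTGCAA-3'

The forward primer binds at positions 94–105, so an 80 bp product ends at position 94 + 80 − 1 = 173.
The reverse primer anneals to the top strand over positions 152–173, i.e. to TTGCACATCTAGGACGGTGGAC.
Its sequence written 5'→3' is the reverse complement: GTCCACCGTCCTAGATGTGCAA.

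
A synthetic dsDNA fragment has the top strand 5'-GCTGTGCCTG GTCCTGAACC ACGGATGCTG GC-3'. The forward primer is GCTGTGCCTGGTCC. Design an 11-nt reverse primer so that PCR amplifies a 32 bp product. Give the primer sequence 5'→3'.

The forward primer binds at positions 1–14, so a 32 bp product ends at position 1 + 32 − 1 = 32.
The reverse primer anneals to the top strand over positions 22–32, i.e. to CGGATGCTGGC.
Its sequence written 5'→3' is the reverse complement: GCCAGCATCCG.

5'-GCCAGCATCCG-3'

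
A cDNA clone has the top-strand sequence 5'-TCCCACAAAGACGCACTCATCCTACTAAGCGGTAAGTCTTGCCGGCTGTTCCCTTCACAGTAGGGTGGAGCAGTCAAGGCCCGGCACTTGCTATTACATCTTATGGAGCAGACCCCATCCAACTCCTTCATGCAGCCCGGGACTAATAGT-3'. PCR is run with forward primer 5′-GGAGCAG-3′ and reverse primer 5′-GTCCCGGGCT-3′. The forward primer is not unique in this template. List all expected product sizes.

77 bp, 39 bp

The forward primer GGAGCAG matches the top strand at positions 67–73, 105–111.
The reverse primer's reverse complement is AGCCCGGGAC, matching at positions 134–143.
Each forward site pairs with the reverse site to give a product ending at position 143: sizes 77, 39 bp.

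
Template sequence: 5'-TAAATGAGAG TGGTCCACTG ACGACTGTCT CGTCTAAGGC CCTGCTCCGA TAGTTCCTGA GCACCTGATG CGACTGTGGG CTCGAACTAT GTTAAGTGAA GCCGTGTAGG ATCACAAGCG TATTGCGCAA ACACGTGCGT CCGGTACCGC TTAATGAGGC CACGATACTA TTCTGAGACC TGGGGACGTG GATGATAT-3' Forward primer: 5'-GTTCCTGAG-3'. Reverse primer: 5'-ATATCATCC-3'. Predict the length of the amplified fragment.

Forward primer GTTCCTGAG is found on the top strand at positions 53–61.
The reverse primer's reverse complement is GGATGATAT, which matches the template at positions 190–198.
Amplicon spans positions 53–198: 146 bp.

146 bp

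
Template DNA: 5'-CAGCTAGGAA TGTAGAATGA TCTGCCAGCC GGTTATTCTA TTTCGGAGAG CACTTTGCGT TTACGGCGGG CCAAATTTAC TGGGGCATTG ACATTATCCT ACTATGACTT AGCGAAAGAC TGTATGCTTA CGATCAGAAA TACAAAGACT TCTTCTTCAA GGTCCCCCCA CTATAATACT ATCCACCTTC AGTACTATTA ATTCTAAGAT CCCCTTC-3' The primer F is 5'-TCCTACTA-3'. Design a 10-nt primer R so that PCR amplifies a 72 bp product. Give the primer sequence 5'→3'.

The forward primer binds at positions 97–104, so a 72 bp product ends at position 97 + 72 − 1 = 168.
The reverse primer anneals to the top strand over positions 159–168, i.e. to AAGGTCCCCC.
Its sequence written 5'→3' is the reverse complement: GGGGGACCTT.

5'-GGGGGACCTT-3'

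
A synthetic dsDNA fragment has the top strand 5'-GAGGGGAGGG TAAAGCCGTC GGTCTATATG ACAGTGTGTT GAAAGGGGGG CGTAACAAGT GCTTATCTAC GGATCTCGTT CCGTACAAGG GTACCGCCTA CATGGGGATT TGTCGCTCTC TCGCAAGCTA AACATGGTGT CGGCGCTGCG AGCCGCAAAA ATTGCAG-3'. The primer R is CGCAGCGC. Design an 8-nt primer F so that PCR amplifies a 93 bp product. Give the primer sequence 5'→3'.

The reverse primer's reverse complement GCGCTGCG matches the template at positions 143–150, so the product ends at position 150.
A 93 bp product then starts at position 150 − 93 + 1 = 58.
The forward primer is identical to the top strand there: AGTGCTTA.

5'-AGTGCTTA-3'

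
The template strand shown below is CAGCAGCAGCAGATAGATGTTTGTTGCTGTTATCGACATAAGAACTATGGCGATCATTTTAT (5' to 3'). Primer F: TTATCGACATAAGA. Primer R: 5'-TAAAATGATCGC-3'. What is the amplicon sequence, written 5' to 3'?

5'-TTATCGACATAAGAACTATGGCGATCATTTTA-3'

Scanning the template, TTATCGACATAAGA occurs at positions 30–43; this primer anneals to the bottom strand there with its 3' end pointing downstream.
The reverse primer's reverse complement is GCGATCATTTTA, which matches the template at positions 50–61.
The product is the template from position 30 through 61 (32 bp).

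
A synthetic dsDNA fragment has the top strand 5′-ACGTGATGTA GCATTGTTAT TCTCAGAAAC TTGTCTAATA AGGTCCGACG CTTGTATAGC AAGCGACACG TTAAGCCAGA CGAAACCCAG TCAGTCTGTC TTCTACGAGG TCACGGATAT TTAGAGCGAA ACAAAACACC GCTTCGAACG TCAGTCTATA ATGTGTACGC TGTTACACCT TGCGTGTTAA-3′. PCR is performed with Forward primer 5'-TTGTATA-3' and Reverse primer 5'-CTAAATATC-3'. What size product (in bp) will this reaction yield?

The forward primer matches the template at positions 52–58.
The reverse primer's reverse complement is GATATTTAG, which matches the template at positions 116–124.
The product runs from position 52 to position 124, so its length is 124 − 52 + 1 = 73 bp.

73 bp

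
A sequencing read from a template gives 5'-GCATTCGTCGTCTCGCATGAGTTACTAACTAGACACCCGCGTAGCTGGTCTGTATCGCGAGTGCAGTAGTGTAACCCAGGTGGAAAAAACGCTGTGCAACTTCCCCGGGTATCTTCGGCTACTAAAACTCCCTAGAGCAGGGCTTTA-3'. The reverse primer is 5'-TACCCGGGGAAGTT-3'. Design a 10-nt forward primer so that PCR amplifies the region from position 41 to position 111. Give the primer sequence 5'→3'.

5'-GTAGCTGGTC-3'

The reverse primer's reverse complement AACTTCCCCGGGTA matches the template at positions 98–111; the product starts at position 41.
The forward primer is identical to the top strand over positions 41–50: GTAGCTGGTC.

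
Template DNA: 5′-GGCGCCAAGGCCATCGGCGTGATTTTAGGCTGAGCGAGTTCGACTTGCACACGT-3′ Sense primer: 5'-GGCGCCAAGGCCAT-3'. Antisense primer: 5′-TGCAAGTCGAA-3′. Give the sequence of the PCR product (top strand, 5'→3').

Scanning the template, GGCGCCAAGGCCAT occurs at positions 1–14; this primer anneals to the bottom strand there with its 3' end pointing downstream.
Taking the reverse complement of TGCAAGTCGAA gives TTCGACTTGCA, found at positions 39–49 on the template; the primer anneals here to the top strand with its 3' end pointing upstream.
The product is the template from position 1 through 49 (49 bp).

5'-GGCGCCAAGGCCATCGGCGTGATTTTAGGCTGAGCGAGTTCGACTTGCA-3'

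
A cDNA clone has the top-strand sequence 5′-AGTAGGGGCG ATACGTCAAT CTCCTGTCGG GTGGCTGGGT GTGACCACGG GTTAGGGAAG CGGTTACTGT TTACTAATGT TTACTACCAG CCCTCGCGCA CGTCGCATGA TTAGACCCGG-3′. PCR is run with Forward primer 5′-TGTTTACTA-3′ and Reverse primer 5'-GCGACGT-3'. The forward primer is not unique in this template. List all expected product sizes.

39 bp, 29 bp

The forward primer TGTTTACTA matches the top strand at positions 68–76, 78–86.
The reverse primer's reverse complement is ACGTCGC, matching at positions 100–106.
Each forward site pairs with the reverse site to give a product ending at position 106: sizes 39, 29 bp.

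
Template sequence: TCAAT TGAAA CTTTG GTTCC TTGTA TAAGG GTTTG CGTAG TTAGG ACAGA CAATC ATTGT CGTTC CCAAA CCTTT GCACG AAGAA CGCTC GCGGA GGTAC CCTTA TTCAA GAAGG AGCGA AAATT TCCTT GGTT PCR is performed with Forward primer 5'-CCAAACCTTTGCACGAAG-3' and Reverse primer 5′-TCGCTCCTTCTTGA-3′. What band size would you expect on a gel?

55 bp

Forward primer CCAAACCTTTGCACGAAG is found on the top strand at positions 66–83.
Reverse complement of the reverse primer: TCAAGAAGGAGCGA. This occurs on the top strand at positions 107–120.
The product runs from position 66 to position 120, so its length is 120 − 66 + 1 = 55 bp.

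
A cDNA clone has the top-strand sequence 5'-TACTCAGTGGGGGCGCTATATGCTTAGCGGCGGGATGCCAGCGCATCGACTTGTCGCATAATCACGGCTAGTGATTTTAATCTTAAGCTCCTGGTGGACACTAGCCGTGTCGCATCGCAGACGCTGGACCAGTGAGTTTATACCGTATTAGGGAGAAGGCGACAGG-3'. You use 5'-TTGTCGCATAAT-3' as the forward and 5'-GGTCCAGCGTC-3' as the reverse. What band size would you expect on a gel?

80 bp

Scanning the template, TTGTCGCATAAT occurs at positions 51–62; this primer anneals to the bottom strand there with its 3' end pointing downstream.
The reverse primer's reverse complement is GACGCTGGACC, which matches the template at positions 120–130.
The product runs from position 51 to position 130, so its length is 130 − 51 + 1 = 80 bp.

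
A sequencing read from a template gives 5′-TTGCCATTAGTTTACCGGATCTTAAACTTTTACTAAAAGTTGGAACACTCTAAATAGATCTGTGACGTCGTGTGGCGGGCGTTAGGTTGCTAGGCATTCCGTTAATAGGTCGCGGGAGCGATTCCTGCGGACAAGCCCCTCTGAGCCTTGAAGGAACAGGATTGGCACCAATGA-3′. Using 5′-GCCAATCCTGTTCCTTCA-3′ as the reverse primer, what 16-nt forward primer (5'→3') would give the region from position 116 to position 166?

5'-GAGCGATTCCTGCGGA-3'

The reverse primer's reverse complement TGAAGGAACAGGATTGGC matches the template at positions 149–166; the product starts at position 116.
The forward primer is identical to the top strand over positions 116–131: GAGCGATTCCTGCGGA.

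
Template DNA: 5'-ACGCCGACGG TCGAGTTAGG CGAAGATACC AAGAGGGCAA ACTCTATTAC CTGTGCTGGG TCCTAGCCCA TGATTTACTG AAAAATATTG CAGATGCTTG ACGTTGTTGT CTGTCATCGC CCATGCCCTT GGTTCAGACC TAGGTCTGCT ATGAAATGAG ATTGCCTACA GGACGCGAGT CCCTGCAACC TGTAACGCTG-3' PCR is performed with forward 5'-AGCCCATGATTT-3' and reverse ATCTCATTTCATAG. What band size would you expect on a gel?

98 bp

The forward primer matches the template at positions 65–76.
Reverse complement of the reverse primer: CTATGAAATGAGAT. This occurs on the top strand at positions 149–162.
Amplicon spans positions 65–162: 98 bp.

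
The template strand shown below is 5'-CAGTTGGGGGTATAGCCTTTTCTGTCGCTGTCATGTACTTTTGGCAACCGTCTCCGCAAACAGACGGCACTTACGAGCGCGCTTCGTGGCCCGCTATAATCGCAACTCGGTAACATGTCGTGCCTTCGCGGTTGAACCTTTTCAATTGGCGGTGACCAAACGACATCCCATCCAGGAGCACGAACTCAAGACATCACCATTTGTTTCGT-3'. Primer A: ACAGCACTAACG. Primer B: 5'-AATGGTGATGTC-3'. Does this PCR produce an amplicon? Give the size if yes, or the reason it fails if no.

No product — primer A has no binding site in the template.

Primer A (ACAGCACTAACG) does not match the top strand, and its reverse complement CGTTAGTGCTGT does not match either.
With no annealing site for primer A, no amplification occurs.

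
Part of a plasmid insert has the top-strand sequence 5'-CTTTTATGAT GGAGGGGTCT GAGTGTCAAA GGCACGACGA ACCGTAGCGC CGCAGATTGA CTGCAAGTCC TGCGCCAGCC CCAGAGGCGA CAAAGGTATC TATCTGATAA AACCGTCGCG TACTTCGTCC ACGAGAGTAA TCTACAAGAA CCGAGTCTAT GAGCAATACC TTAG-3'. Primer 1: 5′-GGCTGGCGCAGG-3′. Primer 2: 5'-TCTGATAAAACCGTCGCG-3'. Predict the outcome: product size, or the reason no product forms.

Primer 1 (GGCTGGCGCAGG) has reverse complement CCTGCGCCAGCC, which matches the top strand at positions 69–80; primer 1 anneals to the top strand there with its 3' end pointing upstream toward position 69.
Primer 2 (TCTGATAAAACCGTCGCG) matches the top strand directly at positions 103–120; it anneals to the bottom strand with its 3' end pointing downstream toward position 120.
The 3' ends diverge (primer 1 extends toward position 1, primer 2 toward position 174), so the primers never converge on a shared product.

No product — the primers' 3' ends point away from each other.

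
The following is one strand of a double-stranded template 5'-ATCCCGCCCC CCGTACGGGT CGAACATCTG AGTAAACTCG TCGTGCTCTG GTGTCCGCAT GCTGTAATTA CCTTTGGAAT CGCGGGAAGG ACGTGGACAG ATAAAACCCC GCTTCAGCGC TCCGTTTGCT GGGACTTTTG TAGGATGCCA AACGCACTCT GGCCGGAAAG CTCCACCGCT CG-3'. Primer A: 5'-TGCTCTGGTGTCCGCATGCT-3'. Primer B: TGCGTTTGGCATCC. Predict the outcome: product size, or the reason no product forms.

Primer A (TGCTCTGGTGTCCGCATGCT) matches the top strand at positions 44–63; it acts as a forward primer.
Primer B's reverse complement is GGATGCCAAACGCA, matching the top strand at positions 143–156; it acts as a reverse primer.
The 3' ends face each other across positions 44–156, giving a 113 bp product.

Yes — a 113 bp product.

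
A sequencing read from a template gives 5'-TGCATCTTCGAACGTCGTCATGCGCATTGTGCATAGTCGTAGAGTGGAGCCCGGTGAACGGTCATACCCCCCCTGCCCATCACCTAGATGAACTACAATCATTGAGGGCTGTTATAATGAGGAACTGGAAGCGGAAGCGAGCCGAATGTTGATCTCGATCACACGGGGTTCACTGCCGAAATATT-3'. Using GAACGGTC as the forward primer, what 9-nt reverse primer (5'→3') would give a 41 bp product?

5'-GTAGTTCAT-3'

The forward primer binds at positions 56–63, so a 41 bp product ends at position 56 + 41 − 1 = 96.
The reverse primer anneals to the top strand over positions 88–96, i.e. to ATGAACTAC.
Its sequence written 5'→3' is the reverse complement: GTAGTTCAT.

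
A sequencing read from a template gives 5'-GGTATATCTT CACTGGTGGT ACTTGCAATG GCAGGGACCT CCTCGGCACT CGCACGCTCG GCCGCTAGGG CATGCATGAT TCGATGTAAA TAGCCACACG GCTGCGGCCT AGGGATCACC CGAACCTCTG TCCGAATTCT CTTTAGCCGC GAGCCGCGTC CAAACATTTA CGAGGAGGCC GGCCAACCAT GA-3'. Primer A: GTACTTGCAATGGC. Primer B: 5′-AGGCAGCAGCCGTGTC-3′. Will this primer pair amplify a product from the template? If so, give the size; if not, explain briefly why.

Primer B (AGGCAGCAGCCGTGTC) does not match the top strand, and its reverse complement GACACGGCTGCTGCCT does not match either.
With no annealing site for primer B, no amplification occurs.

No product — primer B has no binding site in the template.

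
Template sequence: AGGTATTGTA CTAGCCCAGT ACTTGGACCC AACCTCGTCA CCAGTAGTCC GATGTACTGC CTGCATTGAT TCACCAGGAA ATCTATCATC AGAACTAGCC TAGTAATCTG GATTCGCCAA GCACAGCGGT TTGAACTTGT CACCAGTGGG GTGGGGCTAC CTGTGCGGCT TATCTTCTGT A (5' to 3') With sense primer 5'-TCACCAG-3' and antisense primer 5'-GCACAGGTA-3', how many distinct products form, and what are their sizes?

The forward primer TCACCAG matches the top strand at positions 38–44, 71–77, 140–146.
The reverse primer's reverse complement is TACCTGTGC, matching at positions 158–166.
Each forward site pairs with the reverse site to give a product ending at position 166: sizes 129, 96, 27 bp.

Three products: 129 bp, 96 bp, 27 bp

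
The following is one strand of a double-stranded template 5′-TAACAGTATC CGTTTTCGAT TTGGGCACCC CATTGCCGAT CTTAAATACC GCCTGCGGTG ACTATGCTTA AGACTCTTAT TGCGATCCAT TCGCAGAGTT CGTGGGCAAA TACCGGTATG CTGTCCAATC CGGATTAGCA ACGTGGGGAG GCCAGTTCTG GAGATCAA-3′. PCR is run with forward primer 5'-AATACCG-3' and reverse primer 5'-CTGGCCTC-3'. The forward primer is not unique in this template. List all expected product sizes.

111 bp, 47 bp

The forward primer AATACCG matches the top strand at positions 45–51, 109–115.
The reverse primer's reverse complement is GAGGCCAG, matching at positions 148–155.
Each forward site pairs with the reverse site to give a product ending at position 155: sizes 111, 47 bp.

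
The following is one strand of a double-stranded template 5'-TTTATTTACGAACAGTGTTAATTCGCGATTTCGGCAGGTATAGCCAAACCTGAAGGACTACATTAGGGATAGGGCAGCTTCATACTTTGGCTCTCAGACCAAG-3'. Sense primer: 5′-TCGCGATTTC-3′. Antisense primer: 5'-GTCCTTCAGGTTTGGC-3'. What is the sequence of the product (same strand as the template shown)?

The forward primer matches the template at positions 23–32.
Taking the reverse complement of GTCCTTCAGGTTTGGC gives GCCAAACCTGAAGGAC, found at positions 43–58 on the template; the primer anneals here to the top strand with its 3' end pointing upstream.
The product is the template from position 23 through 58 (36 bp).

5'-TCGCGATTTCGGCAGGTATAGCCAAACCTGAAGGAC-3'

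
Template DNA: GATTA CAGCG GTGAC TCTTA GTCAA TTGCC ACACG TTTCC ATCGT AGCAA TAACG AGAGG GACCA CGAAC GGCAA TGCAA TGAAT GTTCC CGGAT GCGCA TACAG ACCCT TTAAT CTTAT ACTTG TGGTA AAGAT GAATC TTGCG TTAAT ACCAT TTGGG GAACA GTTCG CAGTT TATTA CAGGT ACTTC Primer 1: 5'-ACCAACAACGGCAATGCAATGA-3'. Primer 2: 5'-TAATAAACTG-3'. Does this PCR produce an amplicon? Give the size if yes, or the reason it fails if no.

No product — primer 1 has no binding site in the template.

Primer 1 (ACCAACAACGGCAATGCAATGA) does not match the top strand, and its reverse complement TCATTGCATTGCCGTTGTTGGT does not match either.
With no annealing site for primer 1, no amplification occurs.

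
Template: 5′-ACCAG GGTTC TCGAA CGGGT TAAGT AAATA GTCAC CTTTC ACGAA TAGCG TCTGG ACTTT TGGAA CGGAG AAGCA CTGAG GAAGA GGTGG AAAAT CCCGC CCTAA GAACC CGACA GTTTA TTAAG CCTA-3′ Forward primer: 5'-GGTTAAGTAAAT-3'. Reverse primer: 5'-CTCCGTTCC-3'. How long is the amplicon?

53 bp

Forward primer GGTTAAGTAAAT is found on the top strand at positions 18–29.
Reverse complement of the reverse primer: GGAACGGAG. This occurs on the top strand at positions 62–70.
The product runs from position 18 to position 70, so its length is 70 − 18 + 1 = 53 bp.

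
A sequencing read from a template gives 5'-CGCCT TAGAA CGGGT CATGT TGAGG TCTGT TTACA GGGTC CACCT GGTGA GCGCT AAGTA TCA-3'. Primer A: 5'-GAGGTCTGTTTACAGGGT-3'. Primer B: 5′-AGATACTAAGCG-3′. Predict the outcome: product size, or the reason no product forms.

Primer B (AGATACTAAGCG) does not match the top strand, and its reverse complement CGCTTAGTATCT does not match either.
With no annealing site for primer B, no amplification occurs.

No product — primer B has no binding site in the template.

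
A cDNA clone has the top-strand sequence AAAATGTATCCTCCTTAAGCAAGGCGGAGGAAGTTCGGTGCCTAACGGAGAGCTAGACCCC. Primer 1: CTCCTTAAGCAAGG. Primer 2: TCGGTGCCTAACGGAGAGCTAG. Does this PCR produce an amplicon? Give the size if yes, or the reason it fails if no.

Primer 1 (CTCCTTAAGCAAGG) matches the top strand at positions 11–24 (3' end points downstream).
Primer 2 (TCGGTGCCTAACGGAGAGCTAG) also matches the top strand directly, at positions 35–56 — its reverse complement CTAGCTCTCCGTTAGGCACCGA is not present.
Both primers anneal to the bottom strand with 3' ends pointing the same way, so neither can prime synthesis back toward the other.

No product — both primers anneal to the same strand and extend in the same direction.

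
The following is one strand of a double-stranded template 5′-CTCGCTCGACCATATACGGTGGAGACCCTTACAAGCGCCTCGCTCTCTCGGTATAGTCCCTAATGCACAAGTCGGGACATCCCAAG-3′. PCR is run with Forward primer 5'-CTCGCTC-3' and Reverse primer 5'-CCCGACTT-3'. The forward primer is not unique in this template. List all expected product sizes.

76 bp, 38 bp

The forward primer CTCGCTC matches the top strand at positions 1–7, 39–45.
The reverse primer's reverse complement is AAGTCGGG, matching at positions 69–76.
Each forward site pairs with the reverse site to give a product ending at position 76: sizes 76, 38 bp.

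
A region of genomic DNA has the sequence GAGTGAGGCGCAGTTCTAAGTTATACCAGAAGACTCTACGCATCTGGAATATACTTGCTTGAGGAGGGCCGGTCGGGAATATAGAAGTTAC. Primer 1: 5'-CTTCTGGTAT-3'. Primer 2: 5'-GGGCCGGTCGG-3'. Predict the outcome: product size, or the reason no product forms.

No product — the primers' 3' ends point away from each other.

Primer 1 (CTTCTGGTAT) has reverse complement ATACCAGAAG, which matches the top strand at positions 23–32; primer 1 anneals to the top strand there with its 3' end pointing upstream toward position 23.
Primer 2 (GGGCCGGTCGG) matches the top strand directly at positions 66–76; it anneals to the bottom strand with its 3' end pointing downstream toward position 76.
The 3' ends diverge (primer 1 extends toward position 1, primer 2 toward position 91), so the primers never converge on a shared product.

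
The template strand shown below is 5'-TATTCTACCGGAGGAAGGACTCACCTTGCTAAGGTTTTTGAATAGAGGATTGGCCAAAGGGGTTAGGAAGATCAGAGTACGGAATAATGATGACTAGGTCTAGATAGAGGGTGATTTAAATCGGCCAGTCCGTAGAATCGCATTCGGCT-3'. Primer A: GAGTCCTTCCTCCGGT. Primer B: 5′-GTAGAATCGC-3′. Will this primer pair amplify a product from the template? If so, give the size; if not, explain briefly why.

Primer A (GAGTCCTTCCTCCGGT) has reverse complement ACCGGAGGAAGGACTC, which matches the top strand at positions 7–22; primer A anneals to the top strand there with its 3' end pointing upstream toward position 7.
Primer B (GTAGAATCGC) matches the top strand directly at positions 132–141; it anneals to the bottom strand with its 3' end pointing downstream toward position 141.
The 3' ends diverge (primer A extends toward position 1, primer B toward position 149), so the primers never converge on a shared product.

No product — the primers' 3' ends point away from each other.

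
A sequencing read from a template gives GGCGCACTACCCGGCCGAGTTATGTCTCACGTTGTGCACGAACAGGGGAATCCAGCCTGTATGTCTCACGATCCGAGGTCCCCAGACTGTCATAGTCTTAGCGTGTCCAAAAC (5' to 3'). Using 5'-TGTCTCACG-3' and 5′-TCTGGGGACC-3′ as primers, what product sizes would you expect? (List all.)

The forward primer TGTCTCACG matches the top strand at positions 23–31, 62–70.
The reverse primer's reverse complement is GGTCCCCAGA, matching at positions 77–86.
Each forward site pairs with the reverse site to give a product ending at position 86: sizes 64, 25 bp.

64 bp, 25 bp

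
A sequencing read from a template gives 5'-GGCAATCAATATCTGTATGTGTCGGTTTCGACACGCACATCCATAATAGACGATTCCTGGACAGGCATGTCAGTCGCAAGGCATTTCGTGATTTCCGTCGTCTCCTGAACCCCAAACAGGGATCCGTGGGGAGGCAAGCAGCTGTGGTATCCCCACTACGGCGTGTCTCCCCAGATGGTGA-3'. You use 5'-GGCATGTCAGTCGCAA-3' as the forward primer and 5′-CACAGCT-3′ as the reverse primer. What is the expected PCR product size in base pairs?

Scanning the template, GGCATGTCAGTCGCAA occurs at positions 64–79; this primer anneals to the bottom strand there with its 3' end pointing downstream.
Reverse complement of the reverse primer: AGCTGTG. This occurs on the top strand at positions 140–146.
Product length = (reverse-primer end) − (forward-primer start) + 1 = 146 − 64 + 1 = 83 bp.

83 bp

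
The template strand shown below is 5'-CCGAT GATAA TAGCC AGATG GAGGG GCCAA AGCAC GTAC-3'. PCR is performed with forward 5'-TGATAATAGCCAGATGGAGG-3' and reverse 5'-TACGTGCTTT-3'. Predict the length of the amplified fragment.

34 bp

The forward primer matches the template at positions 5–24.
The reverse primer's reverse complement is AAAGCACGTA, which matches the template at positions 29–38.
The product runs from position 5 to position 38, so its length is 38 − 5 + 1 = 34 bp.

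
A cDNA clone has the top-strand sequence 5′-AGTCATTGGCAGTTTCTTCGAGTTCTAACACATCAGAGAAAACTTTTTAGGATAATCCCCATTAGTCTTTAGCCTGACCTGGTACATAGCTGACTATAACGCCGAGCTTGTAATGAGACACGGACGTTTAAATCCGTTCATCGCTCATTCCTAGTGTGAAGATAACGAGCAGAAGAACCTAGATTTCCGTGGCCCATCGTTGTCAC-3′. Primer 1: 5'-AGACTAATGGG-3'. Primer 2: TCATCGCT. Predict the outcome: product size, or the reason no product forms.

No product — the primers' 3' ends point away from each other.

Primer 1 (AGACTAATGGG) has reverse complement CCCATTAGTCT, which matches the top strand at positions 58–68; primer 1 anneals to the top strand there with its 3' end pointing upstream toward position 58.
Primer 2 (TCATCGCT) matches the top strand directly at positions 138–145; it anneals to the bottom strand with its 3' end pointing downstream toward position 145.
The 3' ends diverge (primer 1 extends toward position 1, primer 2 toward position 206), so the primers never converge on a shared product.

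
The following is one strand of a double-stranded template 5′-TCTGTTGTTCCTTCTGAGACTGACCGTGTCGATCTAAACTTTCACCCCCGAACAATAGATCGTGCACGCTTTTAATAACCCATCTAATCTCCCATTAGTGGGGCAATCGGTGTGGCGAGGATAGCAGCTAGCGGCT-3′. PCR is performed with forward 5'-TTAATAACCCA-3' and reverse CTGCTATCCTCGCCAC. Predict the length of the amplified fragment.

Forward primer TTAATAACCCA is found on the top strand at positions 72–82.
Reverse complement of the reverse primer: GTGGCGAGGATAGCAG. This occurs on the top strand at positions 112–127.
The product runs from position 72 to position 127, so its length is 127 − 72 + 1 = 56 bp.

56 bp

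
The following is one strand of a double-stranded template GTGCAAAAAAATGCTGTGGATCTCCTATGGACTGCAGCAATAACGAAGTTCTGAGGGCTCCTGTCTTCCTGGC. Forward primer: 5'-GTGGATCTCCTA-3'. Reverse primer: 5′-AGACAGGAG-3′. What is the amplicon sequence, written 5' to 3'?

The forward primer matches the template at positions 16–27.
Reverse complement of the reverse primer: CTCCTGTCT. This occurs on the top strand at positions 58–66.
The product is the template from position 16 through 66 (51 bp).

5'-GTGGATCTCCTATGGACTGCAGCAATAACGAAGTTCTGAGGGCTCCTGTCT-3'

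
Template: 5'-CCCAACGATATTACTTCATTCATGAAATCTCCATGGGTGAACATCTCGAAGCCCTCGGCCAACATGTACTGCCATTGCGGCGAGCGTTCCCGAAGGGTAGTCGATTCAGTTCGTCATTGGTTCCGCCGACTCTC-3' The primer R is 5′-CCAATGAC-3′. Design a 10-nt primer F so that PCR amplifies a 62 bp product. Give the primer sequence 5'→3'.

5'-CCAACATGTA-3'

The reverse primer's reverse complement GTCATTGG matches the template at positions 113–120, so the product ends at position 120.
A 62 bp product then starts at position 120 − 62 + 1 = 59.
The forward primer is identical to the top strand there: CCAACATGTA.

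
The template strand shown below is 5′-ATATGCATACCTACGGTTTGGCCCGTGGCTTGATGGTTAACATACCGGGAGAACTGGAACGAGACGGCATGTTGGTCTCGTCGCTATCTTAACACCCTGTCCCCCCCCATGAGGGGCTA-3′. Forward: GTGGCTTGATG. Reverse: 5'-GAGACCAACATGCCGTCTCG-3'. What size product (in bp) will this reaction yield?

55 bp

Scanning the template, GTGGCTTGATG occurs at positions 25–35; this primer anneals to the bottom strand there with its 3' end pointing downstream.
Reverse complement of the reverse primer: CGAGACGGCATGTTGGTCTC. This occurs on the top strand at positions 60–79.
Product length = (reverse-primer end) − (forward-primer start) + 1 = 79 − 25 + 1 = 55 bp.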